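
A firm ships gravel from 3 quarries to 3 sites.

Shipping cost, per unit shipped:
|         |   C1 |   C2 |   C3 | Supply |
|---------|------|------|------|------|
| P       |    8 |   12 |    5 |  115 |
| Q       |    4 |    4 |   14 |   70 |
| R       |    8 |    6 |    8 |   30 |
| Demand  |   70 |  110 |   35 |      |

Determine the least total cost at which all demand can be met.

A cheapest plan:
  P->C1: 70 × 8 = 560
  P->C2: 10 × 12 = 120
  P->C3: 35 × 5 = 175
  Q->C2: 70 × 4 = 280
  R->C2: 30 × 6 = 180
Total = 560 + 120 + 175 + 280 + 180 = 1315.

1315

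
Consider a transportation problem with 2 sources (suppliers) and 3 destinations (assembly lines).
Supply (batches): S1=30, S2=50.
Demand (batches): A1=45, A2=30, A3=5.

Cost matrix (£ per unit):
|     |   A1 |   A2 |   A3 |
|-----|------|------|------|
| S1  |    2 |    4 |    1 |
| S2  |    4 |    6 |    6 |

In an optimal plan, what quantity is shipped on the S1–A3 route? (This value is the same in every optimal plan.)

The minimum-cost plan:
  S1 to A1: 25 × £2 = £50
  S1 to A3: 5 × £1 = £5
  S2 to A1: 20 × £4 = £80
  S2 to A2: 30 × £6 = £180
Total cost = £315.
So S1→A3 carries 5 batches.

5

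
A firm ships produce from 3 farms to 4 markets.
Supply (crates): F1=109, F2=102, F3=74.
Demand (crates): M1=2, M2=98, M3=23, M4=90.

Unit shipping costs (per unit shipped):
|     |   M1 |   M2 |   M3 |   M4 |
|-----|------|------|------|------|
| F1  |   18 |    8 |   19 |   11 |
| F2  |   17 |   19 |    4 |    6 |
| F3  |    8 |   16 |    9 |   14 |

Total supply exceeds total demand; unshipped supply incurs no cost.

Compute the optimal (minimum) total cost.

1487

A cheapest plan:
  F1→M2: 98 × 8 = 784
  F2→M3: 12 × 4 = 48
  F2→M4: 90 × 6 = 540
  F3→M1: 2 × 8 = 16
  F3→M3: 11 × 9 = 99
Total = 784 + 48 + 540 + 16 + 99 = 1487.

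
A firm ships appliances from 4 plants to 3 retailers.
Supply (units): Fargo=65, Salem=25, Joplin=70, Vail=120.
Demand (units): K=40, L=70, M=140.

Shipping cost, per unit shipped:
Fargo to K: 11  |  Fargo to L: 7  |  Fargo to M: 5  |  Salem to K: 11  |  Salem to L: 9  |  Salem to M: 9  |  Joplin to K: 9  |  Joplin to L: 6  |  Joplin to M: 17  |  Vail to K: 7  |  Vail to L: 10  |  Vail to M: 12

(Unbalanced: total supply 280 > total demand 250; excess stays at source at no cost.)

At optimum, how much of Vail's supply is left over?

30

Minimum-cost shipments:
  Fargo–M: 65 units
  Salem–M: 25 units
  Joplin–L: 70 units
  Vail–K: 40 units
  Vail–M: 50 units
Total cost = 1850.
Vail ships 90 of its 120, leaving 30.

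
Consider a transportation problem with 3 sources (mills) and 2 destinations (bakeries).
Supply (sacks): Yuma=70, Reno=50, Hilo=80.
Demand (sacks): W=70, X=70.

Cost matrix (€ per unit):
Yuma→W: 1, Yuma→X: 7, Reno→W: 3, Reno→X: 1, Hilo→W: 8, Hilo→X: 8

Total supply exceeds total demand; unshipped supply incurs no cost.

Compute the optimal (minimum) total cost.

Optimal allocation:
  Yuma→W: 70 × €1 = €70
  Reno→X: 50 × €1 = €50
  Hilo→X: 20 × €8 = €160
Total = 70 + 50 + 160 = €280.

280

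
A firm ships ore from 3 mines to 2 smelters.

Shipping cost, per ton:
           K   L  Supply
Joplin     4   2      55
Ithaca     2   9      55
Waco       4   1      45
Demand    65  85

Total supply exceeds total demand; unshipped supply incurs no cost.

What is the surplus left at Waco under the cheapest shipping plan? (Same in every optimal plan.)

Minimum-cost shipments:
  Joplin->K: 10 tons
  Joplin->L: 40 tons
  Ithaca->K: 55 tons
  Waco->L: 45 tons
Total cost = 275.
Waco ships 45 of its 45, leaving 0.

0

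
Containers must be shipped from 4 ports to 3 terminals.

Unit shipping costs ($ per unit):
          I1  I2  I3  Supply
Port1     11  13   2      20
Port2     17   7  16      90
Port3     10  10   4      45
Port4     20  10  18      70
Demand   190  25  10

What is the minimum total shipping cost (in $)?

3260

One minimum-cost allocation:
  Port1 to I1: 10 TEU
  Port1 to I3: 10 TEU
  Port2 to I1: 90 TEU
  Port3 to I1: 45 TEU
  Port4 to I1: 45 TEU
  Port4 to I2: 25 TEU
Total cost = $3260.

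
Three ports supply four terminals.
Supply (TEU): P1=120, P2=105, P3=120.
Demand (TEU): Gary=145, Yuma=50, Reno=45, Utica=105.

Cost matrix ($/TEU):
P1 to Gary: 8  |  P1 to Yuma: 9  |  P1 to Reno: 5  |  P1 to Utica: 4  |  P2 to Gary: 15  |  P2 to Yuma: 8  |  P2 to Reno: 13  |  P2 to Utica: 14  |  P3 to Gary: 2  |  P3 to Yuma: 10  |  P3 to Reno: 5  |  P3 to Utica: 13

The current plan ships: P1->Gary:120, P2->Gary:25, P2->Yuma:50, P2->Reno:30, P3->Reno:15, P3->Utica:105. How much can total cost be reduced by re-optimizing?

Current plan cost = 120·8 + 25·15 + 50·8 + 30·13 + 15·5 + 105·13 = $3565.
Optimal plan:
  P1→Reno: 15 × $5 = $75
  P1→Utica: 105 × $4 = $420
  P2→Gary: 25 × $15 = $375
  P2→Yuma: 50 × $8 = $400
  P2→Reno: 30 × $13 = $390
  P3→Gary: 120 × $2 = $240
Optimal cost = $1900.
Saving = 3565 − 1900 = $1665.

1665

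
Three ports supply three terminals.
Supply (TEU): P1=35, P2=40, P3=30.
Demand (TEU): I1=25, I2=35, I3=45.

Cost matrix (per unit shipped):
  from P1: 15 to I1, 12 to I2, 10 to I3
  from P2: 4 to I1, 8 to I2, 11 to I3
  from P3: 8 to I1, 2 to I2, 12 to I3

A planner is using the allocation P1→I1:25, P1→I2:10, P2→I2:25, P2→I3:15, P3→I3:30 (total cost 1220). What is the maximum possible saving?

560

Current plan cost = 25·15 + 10·12 + 25·8 + 15·11 + 30·12 = 1220.
Optimal plan:
  P1→I3: 35 TEU
  P2→I1: 25 TEU
  P2→I2: 5 TEU
  P2→I3: 10 TEU
  P3→I2: 30 TEU
Optimal cost = 660.
Saving = 1220 − 660 = 560.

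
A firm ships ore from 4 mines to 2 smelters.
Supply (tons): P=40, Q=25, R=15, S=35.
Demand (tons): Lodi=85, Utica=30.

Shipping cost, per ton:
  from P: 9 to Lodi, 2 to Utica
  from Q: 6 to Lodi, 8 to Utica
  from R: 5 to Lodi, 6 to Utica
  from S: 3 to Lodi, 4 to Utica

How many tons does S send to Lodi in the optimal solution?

Optimal shipments:
  P->Lodi: 10 tons
  P->Utica: 30 tons
  Q->Lodi: 25 tons
  R->Lodi: 15 tons
  S->Lodi: 35 tons
Total cost = 480.
So S→Lodi carries 35 tons.

35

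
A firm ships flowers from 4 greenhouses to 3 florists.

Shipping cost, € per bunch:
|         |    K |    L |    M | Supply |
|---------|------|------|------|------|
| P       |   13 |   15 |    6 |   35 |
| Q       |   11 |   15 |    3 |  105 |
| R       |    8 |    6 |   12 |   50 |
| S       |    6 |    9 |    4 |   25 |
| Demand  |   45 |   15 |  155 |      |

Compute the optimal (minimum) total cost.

A cheapest plan:
  P->M: 35 bunches
  Q->M: 105 bunches
  R->K: 35 bunches
  R->L: 15 bunches
  S->K: 10 bunches
  S->M: 15 bunches
Total cost = €1015.

1015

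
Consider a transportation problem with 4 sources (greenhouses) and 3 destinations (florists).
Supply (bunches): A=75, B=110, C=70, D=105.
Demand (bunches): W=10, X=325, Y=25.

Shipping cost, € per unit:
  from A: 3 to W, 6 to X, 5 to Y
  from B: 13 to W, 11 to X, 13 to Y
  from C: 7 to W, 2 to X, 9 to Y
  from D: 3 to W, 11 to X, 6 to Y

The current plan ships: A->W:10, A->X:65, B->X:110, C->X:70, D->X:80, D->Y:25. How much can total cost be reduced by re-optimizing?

Current plan cost = 10·3 + 65·6 + 110·11 + 70·2 + 80·11 + 25·6 = €2800.
Optimal plan:
  A to X: 75 × €6 = €450
  B to X: 110 × €11 = €1210
  C to X: 70 × €2 = €140
  D to W: 10 × €3 = €30
  D to X: 70 × €11 = €770
  D to Y: 25 × €6 = €150
Optimal cost = €2750.
Saving = 2800 − 2750 = €50.

50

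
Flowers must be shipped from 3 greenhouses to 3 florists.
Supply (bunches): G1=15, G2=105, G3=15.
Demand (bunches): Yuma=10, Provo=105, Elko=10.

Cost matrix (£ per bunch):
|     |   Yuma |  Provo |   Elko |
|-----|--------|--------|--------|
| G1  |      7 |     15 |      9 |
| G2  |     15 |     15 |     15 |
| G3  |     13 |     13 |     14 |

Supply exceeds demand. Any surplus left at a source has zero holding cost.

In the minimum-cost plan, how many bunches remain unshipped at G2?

10

Minimum-cost shipments:
  G1 to Yuma: 10 × £7 = £70
  G1 to Elko: 5 × £9 = £45
  G2 to Provo: 90 × £15 = £1350
  G2 to Elko: 5 × £15 = £75
  G3 to Provo: 15 × £13 = £195
Total cost = £1735.
G2 ships 95 of its 105, leaving 10.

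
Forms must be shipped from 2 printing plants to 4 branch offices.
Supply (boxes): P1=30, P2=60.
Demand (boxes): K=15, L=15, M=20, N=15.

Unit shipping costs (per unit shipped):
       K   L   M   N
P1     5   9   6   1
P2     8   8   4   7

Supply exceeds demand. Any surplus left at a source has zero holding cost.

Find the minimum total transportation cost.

One minimum-cost allocation:
  P1 to K: 15 boxes
  P1 to N: 15 boxes
  P2 to L: 15 boxes
  P2 to M: 20 boxes
Total cost = 290.
(Supply check: P1 ships 30; P2 ships 35.)

290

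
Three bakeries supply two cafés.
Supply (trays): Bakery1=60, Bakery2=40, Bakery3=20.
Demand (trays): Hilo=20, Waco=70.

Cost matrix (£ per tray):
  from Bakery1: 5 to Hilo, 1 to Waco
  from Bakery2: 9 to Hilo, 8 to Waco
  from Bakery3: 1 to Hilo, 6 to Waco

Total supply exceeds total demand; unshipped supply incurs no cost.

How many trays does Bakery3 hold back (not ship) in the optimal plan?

Minimum-cost shipments:
  Bakery1–Waco: 60 × £1 = £60
  Bakery2–Waco: 10 × £8 = £80
  Bakery3–Hilo: 20 × £1 = £20
Total cost = £160.
Bakery3 ships 20 of its 20, leaving 0.

0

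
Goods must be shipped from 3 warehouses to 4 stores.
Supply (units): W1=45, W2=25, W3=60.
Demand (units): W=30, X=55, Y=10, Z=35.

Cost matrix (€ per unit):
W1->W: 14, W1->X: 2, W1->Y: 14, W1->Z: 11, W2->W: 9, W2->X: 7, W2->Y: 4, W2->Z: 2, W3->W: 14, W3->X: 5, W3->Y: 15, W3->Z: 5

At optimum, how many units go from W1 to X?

45

Solving gives:
  W1->X: 45 × €2 = €90
  W2->W: 15 × €9 = €135
  W2->Y: 10 × €4 = €40
  W3->W: 15 × €14 = €210
  W3->X: 10 × €5 = €50
  W3->Z: 35 × €5 = €175
Total cost = €700.
So W1→X carries 45 units.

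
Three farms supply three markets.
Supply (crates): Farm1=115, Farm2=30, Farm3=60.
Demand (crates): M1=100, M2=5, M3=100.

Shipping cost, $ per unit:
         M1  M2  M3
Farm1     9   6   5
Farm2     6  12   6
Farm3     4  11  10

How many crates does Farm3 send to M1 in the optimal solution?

Solving gives:
  Farm1→M1: 10 crates
  Farm1→M2: 5 crates
  Farm1→M3: 100 crates
  Farm2→M1: 30 crates
  Farm3→M1: 60 crates
Total cost = $1040.
So Farm3→M1 carries 60 crates.

60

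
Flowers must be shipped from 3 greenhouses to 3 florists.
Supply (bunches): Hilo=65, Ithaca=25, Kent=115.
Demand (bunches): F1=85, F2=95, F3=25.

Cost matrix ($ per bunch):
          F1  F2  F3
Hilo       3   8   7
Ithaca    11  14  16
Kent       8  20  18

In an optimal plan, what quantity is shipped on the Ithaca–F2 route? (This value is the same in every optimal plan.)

25

The minimum-cost plan:
  Hilo–F2: 65 × $8 = $520
  Ithaca–F2: 25 × $14 = $350
  Kent–F1: 85 × $8 = $680
  Kent–F2: 5 × $20 = $100
  Kent–F3: 25 × $18 = $450
Total cost = $2100.
So Ithaca→F2 carries 25 bunches.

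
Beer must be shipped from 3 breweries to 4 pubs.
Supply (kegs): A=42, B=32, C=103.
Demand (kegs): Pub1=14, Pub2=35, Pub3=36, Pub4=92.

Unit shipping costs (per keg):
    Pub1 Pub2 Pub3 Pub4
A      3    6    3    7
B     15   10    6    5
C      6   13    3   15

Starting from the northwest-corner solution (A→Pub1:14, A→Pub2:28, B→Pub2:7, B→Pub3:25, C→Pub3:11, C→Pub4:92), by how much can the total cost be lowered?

472

Current plan cost = 14·3 + 28·6 + 7·10 + 25·6 + 11·3 + 92·15 = 1843.
Optimal plan:
  A to Pub4: 42 × 7 = 294
  B to Pub4: 32 × 5 = 160
  C to Pub1: 14 × 6 = 84
  C to Pub2: 35 × 13 = 455
  C to Pub3: 36 × 3 = 108
  C to Pub4: 18 × 15 = 270
Optimal cost = 1371.
Saving = 1843 − 1371 = 472.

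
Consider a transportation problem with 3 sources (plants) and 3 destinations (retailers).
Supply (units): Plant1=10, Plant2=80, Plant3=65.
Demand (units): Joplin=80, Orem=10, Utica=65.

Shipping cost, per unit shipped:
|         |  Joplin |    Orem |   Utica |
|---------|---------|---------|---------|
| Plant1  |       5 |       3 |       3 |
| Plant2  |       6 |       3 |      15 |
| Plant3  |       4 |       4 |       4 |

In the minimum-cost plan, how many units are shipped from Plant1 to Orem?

0

Optimal shipments:
  Plant1→Utica: 10 × 3 = 30
  Plant2→Joplin: 70 × 6 = 420
  Plant2→Orem: 10 × 3 = 30
  Plant3→Joplin: 10 × 4 = 40
  Plant3→Utica: 55 × 4 = 220
Total cost = 740.
The route Plant1→Orem is not used.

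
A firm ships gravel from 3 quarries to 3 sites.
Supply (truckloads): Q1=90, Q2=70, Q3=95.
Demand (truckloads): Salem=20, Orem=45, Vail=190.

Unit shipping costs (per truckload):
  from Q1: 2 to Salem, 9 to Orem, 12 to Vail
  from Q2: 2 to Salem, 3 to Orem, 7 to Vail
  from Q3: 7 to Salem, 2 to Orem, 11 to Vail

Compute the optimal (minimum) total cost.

2010

One minimum-cost allocation:
  Q1->Salem: 20 × 2 = 40
  Q1->Vail: 70 × 12 = 840
  Q2->Vail: 70 × 7 = 490
  Q3->Orem: 45 × 2 = 90
  Q3->Vail: 50 × 11 = 550
Total = 40 + 840 + 490 + 90 + 550 = 2010.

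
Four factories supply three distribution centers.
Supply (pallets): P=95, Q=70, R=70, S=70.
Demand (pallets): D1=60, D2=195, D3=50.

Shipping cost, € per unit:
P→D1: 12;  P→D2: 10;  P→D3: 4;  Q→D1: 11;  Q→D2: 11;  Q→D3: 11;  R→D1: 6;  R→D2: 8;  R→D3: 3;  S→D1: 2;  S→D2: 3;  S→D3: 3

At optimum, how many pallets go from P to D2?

Optimal shipments:
  P→D2: 45 × €10 = €450
  P→D3: 50 × €4 = €200
  Q→D2: 70 × €11 = €770
  R→D1: 60 × €6 = €360
  R→D2: 10 × €8 = €80
  S→D2: 70 × €3 = €210
Total cost = €2070.
So P→D2 carries 45 pallets.

45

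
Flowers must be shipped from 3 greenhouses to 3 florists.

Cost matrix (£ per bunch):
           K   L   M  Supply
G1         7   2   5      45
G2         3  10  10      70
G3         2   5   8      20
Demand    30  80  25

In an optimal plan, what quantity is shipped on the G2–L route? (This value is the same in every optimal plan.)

Optimal shipments:
  G1->L: 45 × £2 = £90
  G2->K: 30 × £3 = £90
  G2->L: 15 × £10 = £150
  G2->M: 25 × £10 = £250
  G3->L: 20 × £5 = £100
Total cost = £680.
So G2→L carries 15 bunches.

15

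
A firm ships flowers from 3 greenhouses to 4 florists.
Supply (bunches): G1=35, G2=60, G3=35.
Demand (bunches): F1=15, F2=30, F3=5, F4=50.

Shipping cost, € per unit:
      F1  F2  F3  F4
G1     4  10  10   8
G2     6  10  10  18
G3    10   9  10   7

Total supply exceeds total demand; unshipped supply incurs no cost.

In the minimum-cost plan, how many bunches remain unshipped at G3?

An optimal plan:
  G1 to F1: 15 × €4 = €60
  G1 to F3: 5 × €10 = €50
  G1 to F4: 15 × €8 = €120
  G2 to F2: 30 × €10 = €300
  G3 to F4: 35 × €7 = €245
Total cost = €775.
G3 ships 35 of its 35, leaving 0.

0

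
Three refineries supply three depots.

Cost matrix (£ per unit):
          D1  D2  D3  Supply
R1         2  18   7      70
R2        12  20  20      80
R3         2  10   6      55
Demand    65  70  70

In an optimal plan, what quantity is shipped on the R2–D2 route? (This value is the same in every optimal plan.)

Optimal shipments:
  R1->D1: 55 × £2 = £110
  R1->D3: 15 × £7 = £105
  R2->D1: 10 × £12 = £120
  R2->D2: 70 × £20 = £1400
  R3->D3: 55 × £6 = £330
Total cost = £2065.
So R2→D2 carries 70 kL.

70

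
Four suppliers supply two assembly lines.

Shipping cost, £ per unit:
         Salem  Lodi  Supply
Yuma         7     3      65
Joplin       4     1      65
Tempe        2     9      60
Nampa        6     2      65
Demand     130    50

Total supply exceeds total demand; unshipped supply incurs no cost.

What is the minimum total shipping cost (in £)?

510

Optimal allocation:
  Joplin–Salem: 65 × £4 = £260
  Tempe–Salem: 60 × £2 = £120
  Nampa–Salem: 5 × £6 = £30
  Nampa–Lodi: 50 × £2 = £100
Total = 260 + 120 + 30 + 100 = £510.
(Supply check: Yuma ships 0; Joplin ships 65; Tempe ships 60; Nampa ships 55.)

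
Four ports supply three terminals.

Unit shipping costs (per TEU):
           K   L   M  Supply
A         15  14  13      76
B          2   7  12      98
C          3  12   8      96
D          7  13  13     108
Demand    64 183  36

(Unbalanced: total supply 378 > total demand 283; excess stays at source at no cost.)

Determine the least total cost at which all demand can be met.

A cheapest plan:
  B to L: 98 × 7 = 686
  C to K: 60 × 3 = 180
  C to M: 36 × 8 = 288
  D to K: 4 × 7 = 28
  D to L: 85 × 13 = 1105
Total = 686 + 180 + 288 + 28 + 1105 = 2287.
(Supply check: A ships 0; B ships 98; C ships 96; D ships 89.)

2287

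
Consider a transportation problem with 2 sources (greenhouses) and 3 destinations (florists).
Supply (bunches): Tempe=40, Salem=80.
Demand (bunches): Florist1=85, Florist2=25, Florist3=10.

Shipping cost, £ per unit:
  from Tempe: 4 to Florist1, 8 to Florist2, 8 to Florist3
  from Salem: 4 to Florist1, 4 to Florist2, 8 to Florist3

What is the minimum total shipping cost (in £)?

520

Optimal allocation:
  Tempe→Florist1: 30 × £4 = £120
  Tempe→Florist3: 10 × £8 = £80
  Salem→Florist1: 55 × £4 = £220
  Salem→Florist2: 25 × £4 = £100
Total = 120 + 80 + 220 + 100 = £520.
(Supply check: Tempe ships 40; Salem ships 80.)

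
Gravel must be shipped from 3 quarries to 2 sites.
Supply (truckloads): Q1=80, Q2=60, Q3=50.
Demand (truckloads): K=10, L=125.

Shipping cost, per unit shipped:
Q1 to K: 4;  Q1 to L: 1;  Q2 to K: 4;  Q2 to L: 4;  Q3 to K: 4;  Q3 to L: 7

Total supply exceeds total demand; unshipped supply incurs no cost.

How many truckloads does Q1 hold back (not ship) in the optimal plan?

An optimal plan:
  Q1–L: 80 truckloads
  Q2–L: 45 truckloads
  Q3–K: 10 truckloads
Total cost = 300.
Q1 ships 80 of its 80, leaving 0.

0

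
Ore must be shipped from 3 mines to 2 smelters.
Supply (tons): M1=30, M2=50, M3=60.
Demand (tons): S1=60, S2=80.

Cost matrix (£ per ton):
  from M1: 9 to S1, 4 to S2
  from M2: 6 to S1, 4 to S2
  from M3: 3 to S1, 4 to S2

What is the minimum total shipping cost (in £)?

An optimal shipping plan:
  M1–S2: 30 × £4 = £120
  M2–S2: 50 × £4 = £200
  M3–S1: 60 × £3 = £180
Total = 120 + 200 + 180 = £500.

500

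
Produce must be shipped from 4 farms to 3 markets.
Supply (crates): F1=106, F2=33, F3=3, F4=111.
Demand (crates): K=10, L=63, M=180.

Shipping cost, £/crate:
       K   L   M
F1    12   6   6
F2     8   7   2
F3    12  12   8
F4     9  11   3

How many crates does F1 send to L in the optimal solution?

63

The minimum-cost plan:
  F1->L: 63 × £6 = £378
  F1->M: 43 × £6 = £258
  F2->K: 7 × £8 = £56
  F2->M: 26 × £2 = £52
  F3->K: 3 × £12 = £36
  F4->M: 111 × £3 = £333
Total cost = £1113.
So F1→L carries 63 crates.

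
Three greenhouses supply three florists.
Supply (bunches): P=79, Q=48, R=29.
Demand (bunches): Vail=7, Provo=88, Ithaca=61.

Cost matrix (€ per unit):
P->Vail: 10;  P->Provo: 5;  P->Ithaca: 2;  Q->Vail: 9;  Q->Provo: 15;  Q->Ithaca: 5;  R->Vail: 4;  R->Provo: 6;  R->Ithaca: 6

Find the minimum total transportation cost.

Optimal allocation:
  P→Provo: 66 × €5 = €330
  P→Ithaca: 13 × €2 = €26
  Q→Ithaca: 48 × €5 = €240
  R→Vail: 7 × €4 = €28
  R→Provo: 22 × €6 = €132
Total = 330 + 26 + 240 + 28 + 132 = €756.

756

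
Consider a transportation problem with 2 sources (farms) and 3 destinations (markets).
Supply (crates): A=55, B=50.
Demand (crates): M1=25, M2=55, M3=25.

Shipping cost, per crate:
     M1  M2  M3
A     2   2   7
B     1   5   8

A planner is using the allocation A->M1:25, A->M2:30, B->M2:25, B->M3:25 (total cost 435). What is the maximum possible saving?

100

Current plan cost = 25·2 + 30·2 + 25·5 + 25·8 = 435.
Optimal plan:
  A->M2: 55 crates
  B->M1: 25 crates
  B->M3: 25 crates
Optimal cost = 335.
Saving = 435 − 335 = 100.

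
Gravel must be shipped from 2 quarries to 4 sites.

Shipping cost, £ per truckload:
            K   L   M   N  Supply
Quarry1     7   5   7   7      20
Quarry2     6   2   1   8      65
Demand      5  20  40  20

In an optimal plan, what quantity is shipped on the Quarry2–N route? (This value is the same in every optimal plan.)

0

Optimal shipments:
  Quarry1->N: 20 × £7 = £140
  Quarry2->K: 5 × £6 = £30
  Quarry2->L: 20 × £2 = £40
  Quarry2->M: 40 × £1 = £40
Total cost = £250.
The route Quarry2→N is not used.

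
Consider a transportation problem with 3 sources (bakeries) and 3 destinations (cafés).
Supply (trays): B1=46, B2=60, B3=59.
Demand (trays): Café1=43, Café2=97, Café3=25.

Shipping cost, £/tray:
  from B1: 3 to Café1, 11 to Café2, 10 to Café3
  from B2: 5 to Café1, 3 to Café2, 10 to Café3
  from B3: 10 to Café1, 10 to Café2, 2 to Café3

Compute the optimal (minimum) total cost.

A cheapest plan:
  B1–Café1: 43 × £3 = £129
  B1–Café2: 3 × £11 = £33
  B2–Café2: 60 × £3 = £180
  B3–Café2: 34 × £10 = £340
  B3–Café3: 25 × £2 = £50
Total = 129 + 33 + 180 + 340 + 50 = £732.

732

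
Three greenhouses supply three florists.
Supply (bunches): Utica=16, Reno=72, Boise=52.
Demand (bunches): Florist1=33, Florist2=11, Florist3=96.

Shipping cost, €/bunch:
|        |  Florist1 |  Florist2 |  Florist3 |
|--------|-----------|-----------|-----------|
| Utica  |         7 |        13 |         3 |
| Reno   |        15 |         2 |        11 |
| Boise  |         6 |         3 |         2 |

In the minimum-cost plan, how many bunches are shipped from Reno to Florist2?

11

Optimal shipments:
  Utica to Florist3: 16 × €3 = €48
  Reno to Florist1: 33 × €15 = €495
  Reno to Florist2: 11 × €2 = €22
  Reno to Florist3: 28 × €11 = €308
  Boise to Florist3: 52 × €2 = €104
Total cost = €977.
So Reno→Florist2 carries 11 bunches.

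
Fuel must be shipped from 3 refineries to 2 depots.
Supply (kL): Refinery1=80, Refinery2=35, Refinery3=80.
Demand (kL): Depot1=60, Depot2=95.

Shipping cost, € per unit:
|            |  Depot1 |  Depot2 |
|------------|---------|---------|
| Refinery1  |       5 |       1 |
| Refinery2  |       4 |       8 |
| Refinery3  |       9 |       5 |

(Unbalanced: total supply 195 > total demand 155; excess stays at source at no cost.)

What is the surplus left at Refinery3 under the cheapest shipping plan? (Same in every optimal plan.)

An optimal plan:
  Refinery1→Depot2: 80 × €1 = €80
  Refinery2→Depot1: 35 × €4 = €140
  Refinery3→Depot1: 25 × €9 = €225
  Refinery3→Depot2: 15 × €5 = €75
Total cost = €520.
Refinery3 ships 40 of its 80, leaving 40.

40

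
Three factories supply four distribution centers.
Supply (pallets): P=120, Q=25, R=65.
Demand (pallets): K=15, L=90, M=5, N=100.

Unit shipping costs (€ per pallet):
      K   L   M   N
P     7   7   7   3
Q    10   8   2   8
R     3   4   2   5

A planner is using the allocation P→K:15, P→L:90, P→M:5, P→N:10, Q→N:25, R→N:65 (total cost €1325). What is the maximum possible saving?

Current plan cost = 15·7 + 90·7 + 5·7 + 10·3 + 25·8 + 65·5 = €1325.
Optimal plan:
  P to L: 20 pallets
  P to N: 100 pallets
  Q to L: 20 pallets
  Q to M: 5 pallets
  R to K: 15 pallets
  R to L: 50 pallets
Optimal cost = €855.
Saving = 1325 − 855 = €470.

470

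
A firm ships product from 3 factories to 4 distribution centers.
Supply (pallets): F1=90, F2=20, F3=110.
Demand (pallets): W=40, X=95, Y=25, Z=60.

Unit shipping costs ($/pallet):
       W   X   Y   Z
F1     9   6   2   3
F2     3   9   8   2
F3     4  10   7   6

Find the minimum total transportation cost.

1180

A cheapest plan:
  F1 to X: 65 pallets
  F1 to Y: 25 pallets
  F2 to Z: 20 pallets
  F3 to W: 40 pallets
  F3 to X: 30 pallets
  F3 to Z: 40 pallets
Total cost = $1180.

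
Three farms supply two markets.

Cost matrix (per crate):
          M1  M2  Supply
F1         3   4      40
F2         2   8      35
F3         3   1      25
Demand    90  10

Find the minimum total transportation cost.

Optimal allocation:
  F1–M1: 40 × 3 = 120
  F2–M1: 35 × 2 = 70
  F3–M1: 15 × 3 = 45
  F3–M2: 10 × 1 = 10
Total = 120 + 70 + 45 + 10 = 245.

245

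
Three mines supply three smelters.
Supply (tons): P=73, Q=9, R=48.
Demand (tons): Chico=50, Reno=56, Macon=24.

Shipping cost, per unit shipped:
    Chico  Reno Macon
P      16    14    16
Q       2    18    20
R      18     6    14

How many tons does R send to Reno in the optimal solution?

Optimal shipments:
  P->Chico: 41 × 16 = 656
  P->Reno: 8 × 14 = 112
  P->Macon: 24 × 16 = 384
  Q->Chico: 9 × 2 = 18
  R->Reno: 48 × 6 = 288
Total cost = 1458.
So R→Reno carries 48 tons.

48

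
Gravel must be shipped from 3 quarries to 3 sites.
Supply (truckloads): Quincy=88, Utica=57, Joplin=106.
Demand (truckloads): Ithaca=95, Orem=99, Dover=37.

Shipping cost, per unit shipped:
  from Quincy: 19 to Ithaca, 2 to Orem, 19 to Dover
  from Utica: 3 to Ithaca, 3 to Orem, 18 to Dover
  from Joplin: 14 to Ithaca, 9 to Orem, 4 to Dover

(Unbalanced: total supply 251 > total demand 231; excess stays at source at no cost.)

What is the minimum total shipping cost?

Optimal allocation:
  Quincy–Orem: 88 × 2 = 176
  Utica–Ithaca: 57 × 3 = 171
  Joplin–Ithaca: 38 × 14 = 532
  Joplin–Orem: 11 × 9 = 99
  Joplin–Dover: 37 × 4 = 148
Total = 176 + 171 + 532 + 99 + 148 = 1126.

1126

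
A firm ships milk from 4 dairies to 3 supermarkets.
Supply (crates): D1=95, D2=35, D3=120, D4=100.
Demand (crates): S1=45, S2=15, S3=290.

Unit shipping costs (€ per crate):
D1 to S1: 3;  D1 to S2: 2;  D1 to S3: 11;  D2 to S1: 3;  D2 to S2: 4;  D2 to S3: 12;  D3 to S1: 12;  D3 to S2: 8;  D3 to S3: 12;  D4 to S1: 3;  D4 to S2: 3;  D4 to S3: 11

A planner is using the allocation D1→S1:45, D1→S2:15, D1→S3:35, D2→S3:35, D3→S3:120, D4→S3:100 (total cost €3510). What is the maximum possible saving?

35

Current plan cost = 45·3 + 15·2 + 35·11 + 35·12 + 120·12 + 100·11 = €3510.
Optimal plan:
  D1→S2: 15 crates
  D1→S3: 80 crates
  D2→S1: 35 crates
  D3→S3: 120 crates
  D4→S1: 10 crates
  D4→S3: 90 crates
Optimal cost = €3475.
Saving = 3510 − 3475 = €35.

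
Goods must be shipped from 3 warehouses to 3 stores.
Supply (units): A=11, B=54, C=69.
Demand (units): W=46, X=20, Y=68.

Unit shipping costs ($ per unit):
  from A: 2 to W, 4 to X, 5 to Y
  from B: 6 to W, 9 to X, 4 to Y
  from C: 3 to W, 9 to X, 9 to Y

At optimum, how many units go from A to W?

0

Solving gives:
  A to X: 11 × $4 = $44
  B to Y: 54 × $4 = $216
  C to W: 46 × $3 = $138
  C to X: 9 × $9 = $81
  C to Y: 14 × $9 = $126
Total cost = $605.
The route A→W is not used.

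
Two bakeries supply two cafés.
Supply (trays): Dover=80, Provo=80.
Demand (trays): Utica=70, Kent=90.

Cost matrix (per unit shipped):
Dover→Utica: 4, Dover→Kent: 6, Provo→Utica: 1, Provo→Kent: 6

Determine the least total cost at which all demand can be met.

610

One minimum-cost allocation:
  Dover->Kent: 80 trays
  Provo->Utica: 70 trays
  Provo->Kent: 10 trays
Total cost = 610.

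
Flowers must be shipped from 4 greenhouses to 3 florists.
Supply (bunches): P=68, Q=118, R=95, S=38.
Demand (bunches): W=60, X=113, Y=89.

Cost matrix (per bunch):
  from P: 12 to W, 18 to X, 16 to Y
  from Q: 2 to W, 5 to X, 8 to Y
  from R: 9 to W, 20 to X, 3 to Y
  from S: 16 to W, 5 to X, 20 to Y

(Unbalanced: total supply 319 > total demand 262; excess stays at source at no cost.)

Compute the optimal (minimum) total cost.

1104

A cheapest plan:
  P–W: 11 × 12 = 132
  Q–W: 43 × 2 = 86
  Q–X: 75 × 5 = 375
  R–W: 6 × 9 = 54
  R–Y: 89 × 3 = 267
  S–X: 38 × 5 = 190
Total = 132 + 86 + 375 + 54 + 267 + 190 = 1104.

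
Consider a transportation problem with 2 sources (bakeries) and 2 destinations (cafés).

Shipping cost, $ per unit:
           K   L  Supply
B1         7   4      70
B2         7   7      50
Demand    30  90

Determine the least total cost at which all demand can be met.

An optimal shipping plan:
  B1 to L: 70 × $4 = $280
  B2 to K: 30 × $7 = $210
  B2 to L: 20 × $7 = $140
Total = 280 + 210 + 140 = $630.

630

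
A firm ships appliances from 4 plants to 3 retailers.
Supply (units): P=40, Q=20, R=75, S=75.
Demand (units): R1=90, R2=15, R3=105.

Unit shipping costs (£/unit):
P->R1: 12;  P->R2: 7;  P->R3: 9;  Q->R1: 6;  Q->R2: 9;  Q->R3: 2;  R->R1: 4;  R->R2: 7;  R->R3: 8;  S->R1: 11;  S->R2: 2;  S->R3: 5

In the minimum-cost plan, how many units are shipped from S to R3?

60

The minimum-cost plan:
  P to R1: 15 × £12 = £180
  P to R3: 25 × £9 = £225
  Q to R3: 20 × £2 = £40
  R to R1: 75 × £4 = £300
  S to R2: 15 × £2 = £30
  S to R3: 60 × £5 = £300
Total cost = £1075.
So S→R3 carries 60 units.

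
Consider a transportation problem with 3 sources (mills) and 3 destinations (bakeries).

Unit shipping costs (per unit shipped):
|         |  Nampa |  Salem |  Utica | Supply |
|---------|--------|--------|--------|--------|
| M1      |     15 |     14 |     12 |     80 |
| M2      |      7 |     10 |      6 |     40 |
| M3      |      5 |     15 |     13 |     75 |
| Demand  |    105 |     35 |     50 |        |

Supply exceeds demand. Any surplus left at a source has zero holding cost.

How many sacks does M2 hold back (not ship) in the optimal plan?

0

Minimum-cost shipments:
  M1->Salem: 35 × 14 = 490
  M1->Utica: 40 × 12 = 480
  M2->Nampa: 30 × 7 = 210
  M2->Utica: 10 × 6 = 60
  M3->Nampa: 75 × 5 = 375
Total cost = 1615.
M2 ships 40 of its 40, leaving 0.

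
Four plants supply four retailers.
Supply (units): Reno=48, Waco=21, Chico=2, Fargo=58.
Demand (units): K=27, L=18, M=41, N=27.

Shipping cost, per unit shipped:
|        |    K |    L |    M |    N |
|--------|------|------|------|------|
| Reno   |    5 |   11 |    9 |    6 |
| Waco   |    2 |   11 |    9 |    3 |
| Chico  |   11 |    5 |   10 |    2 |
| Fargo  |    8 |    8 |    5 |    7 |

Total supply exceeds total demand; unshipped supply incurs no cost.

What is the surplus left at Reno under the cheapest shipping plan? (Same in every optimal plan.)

An optimal plan:
  Reno->K: 27 units
  Reno->N: 5 units
  Waco->N: 21 units
  Chico->L: 1 units
  Chico->N: 1 units
  Fargo->L: 17 units
  Fargo->M: 41 units
Total cost = 576.
Reno ships 32 of its 48, leaving 16.

16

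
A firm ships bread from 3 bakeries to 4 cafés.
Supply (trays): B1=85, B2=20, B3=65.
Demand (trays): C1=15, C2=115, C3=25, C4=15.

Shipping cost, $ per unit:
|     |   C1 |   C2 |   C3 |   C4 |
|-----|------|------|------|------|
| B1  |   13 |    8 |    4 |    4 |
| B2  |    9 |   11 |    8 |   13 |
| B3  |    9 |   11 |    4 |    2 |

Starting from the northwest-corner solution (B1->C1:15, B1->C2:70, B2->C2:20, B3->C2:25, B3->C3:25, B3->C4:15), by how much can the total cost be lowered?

105

Current plan cost = 15·13 + 70·8 + 20·11 + 25·11 + 25·4 + 15·2 = $1380.
Optimal plan:
  B1->C2: 85 × $8 = $680
  B2->C2: 20 × $11 = $220
  B3->C1: 15 × $9 = $135
  B3->C2: 10 × $11 = $110
  B3->C3: 25 × $4 = $100
  B3->C4: 15 × $2 = $30
Optimal cost = $1275.
Saving = 1380 − 1275 = $105.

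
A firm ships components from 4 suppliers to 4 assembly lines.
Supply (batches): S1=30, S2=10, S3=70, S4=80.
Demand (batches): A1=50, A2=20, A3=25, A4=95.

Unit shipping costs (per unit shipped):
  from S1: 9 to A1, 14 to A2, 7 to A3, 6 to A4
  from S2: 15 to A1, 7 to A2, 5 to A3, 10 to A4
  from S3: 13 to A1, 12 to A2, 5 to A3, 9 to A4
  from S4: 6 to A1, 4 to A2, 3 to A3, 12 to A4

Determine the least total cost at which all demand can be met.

One minimum-cost allocation:
  S1->A4: 30 × 6 = 180
  S2->A3: 10 × 5 = 50
  S3->A3: 5 × 5 = 25
  S3->A4: 65 × 9 = 585
  S4->A1: 50 × 6 = 300
  S4->A2: 20 × 4 = 80
  S4->A3: 10 × 3 = 30
Total = 180 + 50 + 25 + 585 + 300 + 80 + 30 = 1250.

1250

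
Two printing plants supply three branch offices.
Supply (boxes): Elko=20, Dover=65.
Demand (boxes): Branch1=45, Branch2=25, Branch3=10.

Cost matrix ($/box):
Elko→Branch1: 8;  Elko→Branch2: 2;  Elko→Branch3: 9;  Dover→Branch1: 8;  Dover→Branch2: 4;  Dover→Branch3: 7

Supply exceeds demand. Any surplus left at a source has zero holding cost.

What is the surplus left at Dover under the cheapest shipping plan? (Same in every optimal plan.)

5

An optimal plan:
  Elko->Branch2: 20 boxes
  Dover->Branch1: 45 boxes
  Dover->Branch2: 5 boxes
  Dover->Branch3: 10 boxes
Total cost = $490.
Dover ships 60 of its 65, leaving 5.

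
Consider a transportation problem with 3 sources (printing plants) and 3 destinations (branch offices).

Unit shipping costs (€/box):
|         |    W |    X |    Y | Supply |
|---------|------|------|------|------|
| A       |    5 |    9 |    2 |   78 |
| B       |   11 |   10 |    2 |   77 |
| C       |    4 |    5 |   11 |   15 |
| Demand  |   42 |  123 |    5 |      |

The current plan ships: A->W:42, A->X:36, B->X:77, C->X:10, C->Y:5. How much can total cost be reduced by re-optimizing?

Current plan cost = 42·5 + 36·9 + 77·10 + 10·5 + 5·11 = €1409.
Optimal plan:
  A–W: 42 boxes
  A–X: 36 boxes
  B–X: 72 boxes
  B–Y: 5 boxes
  C–X: 15 boxes
Optimal cost = €1339.
Saving = 1409 − 1339 = €70.

70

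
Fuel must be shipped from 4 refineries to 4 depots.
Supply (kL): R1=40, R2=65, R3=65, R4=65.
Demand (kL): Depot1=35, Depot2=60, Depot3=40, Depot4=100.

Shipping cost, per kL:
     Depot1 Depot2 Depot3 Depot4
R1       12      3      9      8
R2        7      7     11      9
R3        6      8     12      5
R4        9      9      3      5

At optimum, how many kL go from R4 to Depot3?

Solving gives:
  R1->Depot2: 40 kL
  R2->Depot1: 35 kL
  R2->Depot2: 20 kL
  R2->Depot4: 10 kL
  R3->Depot4: 65 kL
  R4->Depot3: 40 kL
  R4->Depot4: 25 kL
Total cost = 1165.
So R4→Depot3 carries 40 kL.

40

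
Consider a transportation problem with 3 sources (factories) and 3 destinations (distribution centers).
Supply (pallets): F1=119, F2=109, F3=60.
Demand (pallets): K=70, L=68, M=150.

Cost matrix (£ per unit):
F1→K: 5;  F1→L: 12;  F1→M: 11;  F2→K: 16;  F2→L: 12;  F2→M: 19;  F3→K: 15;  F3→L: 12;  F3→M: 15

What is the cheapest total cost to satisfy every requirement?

3384

One minimum-cost allocation:
  F1->K: 70 × £5 = £350
  F1->M: 49 × £11 = £539
  F2->L: 68 × £12 = £816
  F2->M: 41 × £19 = £779
  F3->M: 60 × £15 = £900
Total = 350 + 539 + 816 + 779 + 900 = £3384.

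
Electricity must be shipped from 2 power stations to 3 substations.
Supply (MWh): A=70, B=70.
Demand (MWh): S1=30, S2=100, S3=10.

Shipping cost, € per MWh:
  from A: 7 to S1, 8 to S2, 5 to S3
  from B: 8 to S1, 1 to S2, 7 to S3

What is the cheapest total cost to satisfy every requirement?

A cheapest plan:
  A to S1: 30 × €7 = €210
  A to S2: 30 × €8 = €240
  A to S3: 10 × €5 = €50
  B to S2: 70 × €1 = €70
Total = 210 + 240 + 50 + 70 = €570.

570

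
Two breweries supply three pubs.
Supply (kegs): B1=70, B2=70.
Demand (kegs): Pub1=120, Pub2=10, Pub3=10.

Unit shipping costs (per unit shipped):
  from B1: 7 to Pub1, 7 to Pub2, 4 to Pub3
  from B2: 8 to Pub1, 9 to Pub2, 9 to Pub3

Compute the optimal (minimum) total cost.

1020

A cheapest plan:
  B1–Pub1: 50 × 7 = 350
  B1–Pub2: 10 × 7 = 70
  B1–Pub3: 10 × 4 = 40
  B2–Pub1: 70 × 8 = 560
Total = 350 + 70 + 40 + 560 = 1020.
(Supply check: B1 ships 70; B2 ships 70.)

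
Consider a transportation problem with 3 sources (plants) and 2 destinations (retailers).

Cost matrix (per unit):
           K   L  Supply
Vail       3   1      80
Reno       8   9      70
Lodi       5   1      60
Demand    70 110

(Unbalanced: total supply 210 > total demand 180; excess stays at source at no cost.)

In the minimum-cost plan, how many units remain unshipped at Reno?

30

Minimum-cost shipments:
  Vail to K: 30 units
  Vail to L: 50 units
  Reno to K: 40 units
  Lodi to L: 60 units
Total cost = 520.
Reno ships 40 of its 70, leaving 30.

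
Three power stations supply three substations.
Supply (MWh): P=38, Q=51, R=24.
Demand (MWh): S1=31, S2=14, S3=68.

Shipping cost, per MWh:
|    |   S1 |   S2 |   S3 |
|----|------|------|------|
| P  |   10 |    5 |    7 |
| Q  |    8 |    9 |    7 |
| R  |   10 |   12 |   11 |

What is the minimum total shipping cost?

Optimal allocation:
  P to S2: 14 MWh
  P to S3: 24 MWh
  Q to S1: 7 MWh
  Q to S3: 44 MWh
  R to S1: 24 MWh
Total cost = 842.

842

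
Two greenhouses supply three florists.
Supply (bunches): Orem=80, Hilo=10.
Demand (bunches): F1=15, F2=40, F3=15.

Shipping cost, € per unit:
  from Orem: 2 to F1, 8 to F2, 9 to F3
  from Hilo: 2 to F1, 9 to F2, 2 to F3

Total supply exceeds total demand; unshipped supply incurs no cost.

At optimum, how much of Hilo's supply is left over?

0

An optimal plan:
  Orem to F1: 15 × €2 = €30
  Orem to F2: 40 × €8 = €320
  Orem to F3: 5 × €9 = €45
  Hilo to F3: 10 × €2 = €20
Total cost = €415.
Hilo ships 10 of its 10, leaving 0.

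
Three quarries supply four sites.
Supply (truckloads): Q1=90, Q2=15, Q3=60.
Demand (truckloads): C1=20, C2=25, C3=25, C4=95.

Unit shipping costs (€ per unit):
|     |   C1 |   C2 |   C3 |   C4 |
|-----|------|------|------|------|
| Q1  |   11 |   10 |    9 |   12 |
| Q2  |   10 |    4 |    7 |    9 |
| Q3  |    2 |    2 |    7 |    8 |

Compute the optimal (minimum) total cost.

1350

An optimal shipping plan:
  Q1 to C3: 25 × €9 = €225
  Q1 to C4: 65 × €12 = €780
  Q2 to C4: 15 × €9 = €135
  Q3 to C1: 20 × €2 = €40
  Q3 to C2: 25 × €2 = €50
  Q3 to C4: 15 × €8 = €120
Total = 225 + 780 + 135 + 40 + 50 + 120 = €1350.
(Supply check: Q1 ships 90; Q2 ships 15; Q3 ships 60.)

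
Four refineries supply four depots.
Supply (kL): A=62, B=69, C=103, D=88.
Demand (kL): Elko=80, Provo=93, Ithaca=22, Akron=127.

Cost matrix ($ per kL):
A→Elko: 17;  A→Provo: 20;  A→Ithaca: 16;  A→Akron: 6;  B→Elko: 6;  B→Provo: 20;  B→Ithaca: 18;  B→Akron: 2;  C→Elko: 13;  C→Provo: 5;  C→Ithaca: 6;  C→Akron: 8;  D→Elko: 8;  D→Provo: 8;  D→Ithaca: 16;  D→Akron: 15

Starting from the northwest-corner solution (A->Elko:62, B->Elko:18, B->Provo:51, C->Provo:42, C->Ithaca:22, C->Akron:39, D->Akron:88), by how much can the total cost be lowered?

Current plan cost = 62·17 + 18·6 + 51·20 + 42·5 + 22·6 + 39·8 + 88·15 = $4156.
Optimal plan:
  A to Akron: 62 kL
  B to Elko: 4 kL
  B to Akron: 65 kL
  C to Provo: 81 kL
  C to Ithaca: 22 kL
  D to Elko: 76 kL
  D to Provo: 12 kL
Optimal cost = $1767.
Saving = 4156 − 1767 = $2389.

2389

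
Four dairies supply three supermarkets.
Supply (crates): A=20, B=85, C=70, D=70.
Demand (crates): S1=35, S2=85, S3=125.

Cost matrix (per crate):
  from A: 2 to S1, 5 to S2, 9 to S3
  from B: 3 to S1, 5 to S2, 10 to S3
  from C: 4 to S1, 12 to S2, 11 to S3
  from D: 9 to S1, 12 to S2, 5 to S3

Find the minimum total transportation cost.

A cheapest plan:
  A to S3: 20 × 9 = 180
  B to S2: 85 × 5 = 425
  C to S1: 35 × 4 = 140
  C to S3: 35 × 11 = 385
  D to S3: 70 × 5 = 350
Total = 180 + 425 + 140 + 385 + 350 = 1480.
(Supply check: A ships 20; B ships 85; C ships 70; D ships 70.)

1480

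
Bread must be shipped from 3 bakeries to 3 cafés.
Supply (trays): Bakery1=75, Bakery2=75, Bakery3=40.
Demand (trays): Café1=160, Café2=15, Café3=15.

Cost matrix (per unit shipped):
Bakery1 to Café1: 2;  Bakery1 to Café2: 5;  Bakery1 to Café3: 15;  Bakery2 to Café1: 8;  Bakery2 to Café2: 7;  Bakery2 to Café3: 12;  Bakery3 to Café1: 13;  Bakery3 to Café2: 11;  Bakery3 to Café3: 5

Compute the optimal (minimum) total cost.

1120

A cheapest plan:
  Bakery1->Café1: 75 × 2 = 150
  Bakery2->Café1: 75 × 8 = 600
  Bakery3->Café1: 10 × 13 = 130
  Bakery3->Café2: 15 × 11 = 165
  Bakery3->Café3: 15 × 5 = 75
Total = 150 + 600 + 130 + 165 + 75 = 1120.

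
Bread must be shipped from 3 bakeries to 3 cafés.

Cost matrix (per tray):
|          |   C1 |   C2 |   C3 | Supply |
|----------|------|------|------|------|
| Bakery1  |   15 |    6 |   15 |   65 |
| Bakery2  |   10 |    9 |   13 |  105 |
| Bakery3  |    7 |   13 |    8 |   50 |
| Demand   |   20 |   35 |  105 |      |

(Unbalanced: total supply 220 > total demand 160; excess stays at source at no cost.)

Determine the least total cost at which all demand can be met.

A cheapest plan:
  Bakery1→C2: 35 × 6 = 210
  Bakery2→C1: 20 × 10 = 200
  Bakery2→C3: 55 × 13 = 715
  Bakery3→C3: 50 × 8 = 400
Total = 210 + 200 + 715 + 400 = 1525.
(Supply check: Bakery1 ships 35; Bakery2 ships 75; Bakery3 ships 50.)

1525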